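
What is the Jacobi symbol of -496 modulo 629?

(-496/629)
  = (496/629)    [629 ≡ 1 mod 4 ⇒ (-1/629) = +1]
  = (31/629)    [629 ≡ 5 mod 8 ⇒ (2/629)^4 = +1]
  = (629/31)    [QR: 629 ≡ 1 mod 4, sign kept]
  = (9/31)    [629 ≡ 9 mod 31]
  = (31/9)    [QR: 9 ≡ 1 mod 4, sign kept]
  = (4/9)    [31 ≡ 4 mod 9]
  = (1/9)    [9 ≡ 1 mod 8 ⇒ (2/9)^2 = +1]
  = 1    [(1/9) = 1]

1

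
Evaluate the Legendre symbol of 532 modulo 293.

Reduce the numerator: 532 ≡ 239 (mod 293), so (532/293) = (239/293).
293 ≡ 1 (mod 4), so quadratic reciprocity gives (239/293) = (293/239). Reduce: 293 ≡ 54 (mod 239). Now have (54/239).
Factor out 2: 54 = 2·27. Since 239 ≡ 7 (mod 8), (2/239) = +1. Now have (27/239).
Both 27 ≡ 3 and 239 ≡ 3 (mod 4), so reciprocity gives (27/239) = -(239/27). Reduce: 239 ≡ 23 (mod 27). Now have -(23/27).
Both 23 ≡ 3 and 27 ≡ 3 (mod 4), so reciprocity gives (23/27) = -(27/23). Reduce: 27 ≡ 4 (mod 23). Now have (4/23).
Factor out 2: 4 = 2^2. Since 23 ≡ 7 (mod 8), (2/23) = +1, and (2/23)^2 = +1. Now have (1/23).
(1/23) = 1. Collecting the sign factors: 1.

1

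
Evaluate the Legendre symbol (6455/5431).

(6455/5431)
  = (1024/5431)    [6455 ≡ 1024 mod 5431]
  = (1/5431)    [5431 ≡ 7 mod 8 ⇒ (2/5431)^10 = +1]
  = 1    [(1/5431) = 1]

1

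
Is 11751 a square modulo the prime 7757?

Reduce the numerator: 11751 ≡ 3994 (mod 7757), so (11751/7757) = (3994/7757).
Factor out 2: 3994 = 2·1997. Since 7757 ≡ 5 (mod 8), (2/7757) = -1. Now have -(1997/7757).
1997 ≡ 1 (mod 4), so quadratic reciprocity gives (1997/7757) = (7757/1997). Reduce: 7757 ≡ 1766 (mod 1997). Now have -(1766/1997).
Factor out 2: 1766 = 2·883. Since 1997 ≡ 5 (mod 8), (2/1997) = -1. Now have (883/1997).
1997 ≡ 1 (mod 4), so quadratic reciprocity gives (883/1997) = (1997/883). Reduce: 1997 ≡ 231 (mod 883). Now have (231/883).
Both 231 ≡ 3 and 883 ≡ 3 (mod 4), so reciprocity gives (231/883) = -(883/231). Reduce: 883 ≡ 190 (mod 231). Now have -(190/231).
Factor out 2: 190 = 2·95. Since 231 ≡ 7 (mod 8), (2/231) = +1. Now have -(95/231).
Both 95 ≡ 3 and 231 ≡ 3 (mod 4), so reciprocity gives (95/231) = -(231/95). Reduce: 231 ≡ 41 (mod 95). Now have (41/95).
41 ≡ 1 (mod 4), so quadratic reciprocity gives (41/95) = (95/41). Reduce: 95 ≡ 13 (mod 41). Now have (13/41).
13 ≡ 1 (mod 4), so quadratic reciprocity gives (13/41) = (41/13). Reduce: 41 ≡ 2 (mod 13). Now have (2/13).
Factor out 2: 2 = 2. Since 13 ≡ 5 (mod 8), (2/13) = -1. Now have -(1/13).
(1/13) = 1. Collecting the sign factors: -1.
(11751/7757) = -1, and 7757 is prime, so 11751 is not a quadratic residue mod 7757.

no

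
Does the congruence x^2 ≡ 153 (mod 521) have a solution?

153 ≡ 1 (mod 4), so quadratic reciprocity gives (153/521) = (521/153). Reduce: 521 ≡ 62 (mod 153). Now have (62/153).
Factor out 2: 62 = 2·31. Since 153 ≡ 1 (mod 8), (2/153) = +1. Now have (31/153).
153 ≡ 1 (mod 4), so quadratic reciprocity gives (31/153) = (153/31). Reduce: 153 ≡ 29 (mod 31). Now have (29/31).
29 ≡ 1 (mod 4), so quadratic reciprocity gives (29/31) = (31/29). Reduce: 31 ≡ 2 (mod 29). Now have (2/29).
Factor out 2: 2 = 2. Since 29 ≡ 5 (mod 8), (2/29) = -1. Now have -(1/29).
(1/29) = 1. Collecting the sign factors: -1.
The Legendre symbol is -1, so x^2 ≡ 153 (mod 521) has no solution.

no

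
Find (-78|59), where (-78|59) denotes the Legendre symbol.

-1

Reduce the numerator: -78 ≡ 40 (mod 59), so (-78|59) = (40|59).
Factor out 2: 40 = 2^3·5. Since 59 ≡ 3 (mod 8), (2|59) = -1, and (2|59)^3 = -1. Now have -(5|59).
5 ≡ 1 (mod 4), so quadratic reciprocity gives (5|59) = (59|5). Reduce: 59 ≡ 4 (mod 5). Now have -(4|5).
Factor out 2: 4 = 2^2. Since 5 ≡ 5 (mod 8), (2|5) = -1, and (2|5)^2 = +1. Now have -(1|5).
(1|5) = 1. Collecting the sign factors: -1.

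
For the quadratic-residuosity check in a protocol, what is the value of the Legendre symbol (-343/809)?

1

Pull out -1: (-343/809) = (-1/809)·(343/809). Since 809 ≡ 1 (mod 4), (-1/809) = +1. Now have (343/809).
809 ≡ 1 (mod 4), so quadratic reciprocity gives (343/809) = (809/343). Reduce: 809 ≡ 123 (mod 343). Now have (123/343).
Both 123 ≡ 3 and 343 ≡ 3 (mod 4), so reciprocity gives (123/343) = -(343/123). Reduce: 343 ≡ 97 (mod 123). Now have -(97/123).
97 ≡ 1 (mod 4), so quadratic reciprocity gives (97/123) = (123/97). Reduce: 123 ≡ 26 (mod 97). Now have -(26/97).
Factor out 2: 26 = 2·13. Since 97 ≡ 1 (mod 8), (2/97) = +1. Now have -(13/97).
13 ≡ 1 (mod 4), so quadratic reciprocity gives (13/97) = (97/13). Reduce: 97 ≡ 6 (mod 13). Now have -(6/13).
Factor out 2: 6 = 2·3. Since 13 ≡ 5 (mod 8), (2/13) = -1. Now have (3/13).
13 ≡ 1 (mod 4), so quadratic reciprocity gives (3/13) = (13/3). Reduce: 13 ≡ 1 (mod 3). Now have (1/3).
(1/3) = 1. Collecting the sign factors: 1.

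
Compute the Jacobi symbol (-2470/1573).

Pull out -1: (-2470/1573) = (-1/1573)·(2470/1573). Since 1573 ≡ 1 (mod 4), (-1/1573) = +1. Now have (2470/1573).
Reduce the numerator: 2470 ≡ 897 (mod 1573), so (2470/1573) = (897/1573).
897 ≡ 1 (mod 4), so quadratic reciprocity gives (897/1573) = (1573/897). Reduce: 1573 ≡ 676 (mod 897). Now have (676/897).
Factor out 2: 676 = 2^2·169. Since 897 ≡ 1 (mod 8), (2/897) = +1, and (2/897)^2 = +1. Now have (169/897).
169 ≡ 1 (mod 4), so quadratic reciprocity gives (169/897) = (897/169). Reduce: 897 ≡ 52 (mod 169). Now have (52/169).
Factor out 2: 52 = 2^2·13. Since 169 ≡ 1 (mod 8), (2/169) = +1, and (2/169)^2 = +1. Now have (13/169).
13 ≡ 1 (mod 4), so quadratic reciprocity gives (13/169) = (169/13). Reduce: 169 ≡ 0 (mod 13). Now have (0/13).
The numerator is now 0 with denominator 13 > 1: the symbol is 0.

0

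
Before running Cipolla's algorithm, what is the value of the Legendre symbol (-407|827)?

(-407|827)
  = -(407|827)    [827 ≡ 3 mod 4 ⇒ (-1|827) = -1]
  = (827|407)    [QR: both ≡ 3 mod 4, sign flips]
  = (13|407)    [827 ≡ 13 mod 407]
  = (407|13)    [QR: 13 ≡ 1 mod 4, sign kept]
  = (4|13)    [407 ≡ 4 mod 13]
  = (1|13)    [13 ≡ 5 mod 8 ⇒ (2|13)^2 = +1]
  = 1    [(1|13) = 1]

1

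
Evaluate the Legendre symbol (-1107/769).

1

Pull out -1: (-1107/769) = (-1/769)·(1107/769). Since 769 ≡ 1 (mod 4), (-1/769) = +1. Now have (1107/769).
Reduce the numerator: 1107 ≡ 338 (mod 769), so (1107/769) = (338/769).
Factor out 2: 338 = 2·169. Since 769 ≡ 1 (mod 8), (2/769) = +1. Now have (169/769).
169 ≡ 1 (mod 4), so quadratic reciprocity gives (169/769) = (769/169). Reduce: 769 ≡ 93 (mod 169). Now have (93/169).
93 ≡ 1 (mod 4), so quadratic reciprocity gives (93/169) = (169/93). Reduce: 169 ≡ 76 (mod 93). Now have (76/93).
Factor out 2: 76 = 2^2·19. Since 93 ≡ 5 (mod 8), (2/93) = -1, and (2/93)^2 = +1. Now have (19/93).
93 ≡ 1 (mod 4), so quadratic reciprocity gives (19/93) = (93/19). Reduce: 93 ≡ 17 (mod 19). Now have (17/19).
17 ≡ 1 (mod 4), so quadratic reciprocity gives (17/19) = (19/17). Reduce: 19 ≡ 2 (mod 17). Now have (2/17).
Factor out 2: 2 = 2. Since 17 ≡ 1 (mod 8), (2/17) = +1. Now have (1/17).
(1/17) = 1. Collecting the sign factors: 1.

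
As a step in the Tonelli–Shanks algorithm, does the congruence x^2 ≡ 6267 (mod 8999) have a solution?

(6267/8999)
  = -(8999/6267)    [QR: both ≡ 3 mod 4, sign flips]
  = -(2732/6267)    [8999 ≡ 2732 mod 6267]
  = -(683/6267)    [6267 ≡ 3 mod 8 ⇒ (2/6267)^2 = +1]
  = (6267/683)    [QR: both ≡ 3 mod 4, sign flips]
  = (120/683)    [6267 ≡ 120 mod 683]
  = -(15/683)    [683 ≡ 3 mod 8 ⇒ (2/683)^3 = -1]
  = (683/15)    [QR: both ≡ 3 mod 4, sign flips]
  = (8/15)    [683 ≡ 8 mod 15]
  = (1/15)    [15 ≡ 7 mod 8 ⇒ (2/15)^3 = +1]
  = 1    [(1/15) = 1]
(6267/8999) = 1, and 8999 is prime, so 6267 is a quadratic residue mod 8999.

yes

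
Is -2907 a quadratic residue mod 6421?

Pull out -1: (-2907|6421) = (-1|6421)·(2907|6421). Since 6421 ≡ 1 (mod 4), (-1|6421) = +1. Now have (2907|6421).
6421 ≡ 1 (mod 4), so quadratic reciprocity gives (2907|6421) = (6421|2907). Reduce: 6421 ≡ 607 (mod 2907). Now have (607|2907).
Both 607 ≡ 3 and 2907 ≡ 3 (mod 4), so reciprocity gives (607|2907) = -(2907|607). Reduce: 2907 ≡ 479 (mod 607). Now have -(479|607).
Both 479 ≡ 3 and 607 ≡ 3 (mod 4), so reciprocity gives (479|607) = -(607|479). Reduce: 607 ≡ 128 (mod 479). Now have (128|479).
Factor out 2: 128 = 2^7. Since 479 ≡ 7 (mod 8), (2|479) = +1, and (2|479)^7 = +1. Now have (1|479).
(1|479) = 1. Collecting the sign factors: 1.
The Legendre symbol is 1, so x^2 ≡ -2907 (mod 6421) has solution.

yes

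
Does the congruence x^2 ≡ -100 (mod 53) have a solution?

(-100/53)
  = (6/53)    [-100 ≡ 6 mod 53]
  = -(3/53)    [53 ≡ 5 mod 8 ⇒ (2/53) = -1]
  = -(53/3)    [QR: 53 ≡ 1 mod 4, sign kept]
  = -(2/3)    [53 ≡ 2 mod 3]
  = (1/3)    [3 ≡ 3 mod 8 ⇒ (2/3) = -1]
  = 1    [(1/3) = 1]
The Legendre symbol is 1, so x^2 ≡ -100 (mod 53) has solution.

yes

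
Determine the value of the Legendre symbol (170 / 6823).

1

(170 / 6823)
  = (85 / 6823)    [6823 ≡ 7 mod 8 ⇒ (2 / 6823) = +1]
  = (6823 / 85)    [QR: 85 ≡ 1 mod 4, sign kept]
  = (23 / 85)    [6823 ≡ 23 mod 85]
  = (85 / 23)    [QR: 85 ≡ 1 mod 4, sign kept]
  = (16 / 23)    [85 ≡ 16 mod 23]
  = (1 / 23)    [23 ≡ 7 mod 8 ⇒ (2 / 23)^4 = +1]
  = 1    [(1 / 23) = 1]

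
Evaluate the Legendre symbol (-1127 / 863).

1

(-1127 / 863)
  = (599 / 863)    [-1127 ≡ 599 mod 863]
  = -(863 / 599)    [QR: both ≡ 3 mod 4, sign flips]
  = -(264 / 599)    [863 ≡ 264 mod 599]
  = -(33 / 599)    [599 ≡ 7 mod 8 ⇒ (2 / 599)^3 = +1]
  = -(599 / 33)    [QR: 33 ≡ 1 mod 4, sign kept]
  = -(5 / 33)    [599 ≡ 5 mod 33]
  = -(33 / 5)    [QR: 5 ≡ 1 mod 4, sign kept]
  = -(3 / 5)    [33 ≡ 3 mod 5]
  = -(5 / 3)    [QR: 5 ≡ 1 mod 4, sign kept]
  = -(2 / 3)    [5 ≡ 2 mod 3]
  = (1 / 3)    [3 ≡ 3 mod 8 ⇒ (2 / 3) = -1]
  = 1    [(1 / 3) = 1]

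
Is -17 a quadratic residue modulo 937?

yes

Pull out -1: (-17|937) = (-1|937)·(17|937). Since 937 ≡ 1 (mod 4), (-1|937) = +1. Now have (17|937).
17 ≡ 1 (mod 4), so quadratic reciprocity gives (17|937) = (937|17). Reduce: 937 ≡ 2 (mod 17). Now have (2|17).
Factor out 2: 2 = 2. Since 17 ≡ 1 (mod 8), (2|17) = +1. Now have (1|17).
(1|17) = 1. Collecting the sign factors: 1.
(-17|937) = 1, and 937 is prime, so -17 is a quadratic residue mod 937.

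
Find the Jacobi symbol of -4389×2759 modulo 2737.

By multiplicativity, (-4389·2759/2737) = (-4389/2737)·(2759/2737).
First factor (-4389/2737):
Reduce the numerator: -4389 ≡ 1085 (mod 2737), so (-4389/2737) = (1085/2737).
1085 ≡ 1 (mod 4), so quadratic reciprocity gives (1085/2737) = (2737/1085). Reduce: 2737 ≡ 567 (mod 1085). Now have (567/1085).
1085 ≡ 1 (mod 4), so quadratic reciprocity gives (567/1085) = (1085/567). Reduce: 1085 ≡ 518 (mod 567). Now have (518/567).
Factor out 2: 518 = 2·259. Since 567 ≡ 7 (mod 8), (2/567) = +1. Now have (259/567).
Both 259 ≡ 3 and 567 ≡ 3 (mod 4), so reciprocity gives (259/567) = -(567/259). Reduce: 567 ≡ 49 (mod 259). Now have -(49/259).
49 ≡ 1 (mod 4), so quadratic reciprocity gives (49/259) = (259/49). Reduce: 259 ≡ 14 (mod 49). Now have -(14/49).
Factor out 2: 14 = 2·7. Since 49 ≡ 1 (mod 8), (2/49) = +1. Now have -(7/49).
49 ≡ 1 (mod 4), so quadratic reciprocity gives (7/49) = (49/7). Reduce: 49 ≡ 0 (mod 7). Now have -(0/7).
The numerator is now 0 with denominator 7 > 1: the symbol is 0.
Second factor (2759/2737):
Reduce the numerator: 2759 ≡ 22 (mod 2737), so (2759/2737) = (22/2737).
Factor out 2: 22 = 2·11. Since 2737 ≡ 1 (mod 8), (2/2737) = +1. Now have (11/2737).
2737 ≡ 1 (mod 4), so quadratic reciprocity gives (11/2737) = (2737/11). Reduce: 2737 ≡ 9 (mod 11). Now have (9/11).
9 ≡ 1 (mod 4), so quadratic reciprocity gives (9/11) = (11/9). Reduce: 11 ≡ 2 (mod 9). Now have (2/9).
Factor out 2: 2 = 2. Since 9 ≡ 1 (mod 8), (2/9) = +1. Now have (1/9).
(1/9) = 1. Collecting the sign factors: 1.
Product: (0)·(1) = 0.

0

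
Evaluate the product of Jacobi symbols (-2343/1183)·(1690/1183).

By multiplicativity, (-2343·1690/1183) = (-2343/1183)·(1690/1183).
First factor (-2343/1183):
Reduce the numerator: -2343 ≡ 23 (mod 1183), so (-2343/1183) = (23/1183).
Both 23 ≡ 3 and 1183 ≡ 3 (mod 4), so reciprocity gives (23/1183) = -(1183/23). Reduce: 1183 ≡ 10 (mod 23). Now have -(10/23).
Factor out 2: 10 = 2·5. Since 23 ≡ 7 (mod 8), (2/23) = +1. Now have -(5/23).
5 ≡ 1 (mod 4), so quadratic reciprocity gives (5/23) = (23/5). Reduce: 23 ≡ 3 (mod 5). Now have -(3/5).
5 ≡ 1 (mod 4), so quadratic reciprocity gives (3/5) = (5/3). Reduce: 5 ≡ 2 (mod 3). Now have -(2/3).
Factor out 2: 2 = 2. Since 3 ≡ 3 (mod 8), (2/3) = -1. Now have (1/3).
(1/3) = 1. Collecting the sign factors: 1.
Second factor (1690/1183):
Reduce the numerator: 1690 ≡ 507 (mod 1183), so (1690/1183) = (507/1183).
Both 507 ≡ 3 and 1183 ≡ 3 (mod 4), so reciprocity gives (507/1183) = -(1183/507). Reduce: 1183 ≡ 169 (mod 507). Now have -(169/507).
169 ≡ 1 (mod 4), so quadratic reciprocity gives (169/507) = (507/169). Reduce: 507 ≡ 0 (mod 169). Now have -(0/169).
The numerator is now 0 with denominator 169 > 1: the symbol is 0.
Product: (1)·(0) = 0.

0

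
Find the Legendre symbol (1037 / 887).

(1037 / 887)
  = (150 / 887)    [1037 ≡ 150 mod 887]
  = (75 / 887)    [887 ≡ 7 mod 8 ⇒ (2 / 887) = +1]
  = -(887 / 75)    [QR: both ≡ 3 mod 4, sign flips]
  = -(62 / 75)    [887 ≡ 62 mod 75]
  = (31 / 75)    [75 ≡ 3 mod 8 ⇒ (2 / 75) = -1]
  = -(75 / 31)    [QR: both ≡ 3 mod 4, sign flips]
  = -(13 / 31)    [75 ≡ 13 mod 31]
  = -(31 / 13)    [QR: 13 ≡ 1 mod 4, sign kept]
  = -(5 / 13)    [31 ≡ 5 mod 13]
  = -(13 / 5)    [QR: 5 ≡ 1 mod 4, sign kept]
  = -(3 / 5)    [13 ≡ 3 mod 5]
  = -(5 / 3)    [QR: 5 ≡ 1 mod 4, sign kept]
  = -(2 / 3)    [5 ≡ 2 mod 3]
  = (1 / 3)    [3 ≡ 3 mod 8 ⇒ (2 / 3) = -1]
  = 1    [(1 / 3) = 1]

1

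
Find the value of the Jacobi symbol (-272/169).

1

Reduce the numerator: -272 ≡ 66 (mod 169), so (-272/169) = (66/169).
Factor out 2: 66 = 2·33. Since 169 ≡ 1 (mod 8), (2/169) = +1. Now have (33/169).
33 ≡ 1 (mod 4), so quadratic reciprocity gives (33/169) = (169/33). Reduce: 169 ≡ 4 (mod 33). Now have (4/33).
Factor out 2: 4 = 2^2. Since 33 ≡ 1 (mod 8), (2/33) = +1, and (2/33)^2 = +1. Now have (1/33).
(1/33) = 1. Collecting the sign factors: 1.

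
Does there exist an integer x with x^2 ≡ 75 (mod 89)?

no

(75/89)
  = (89/75)    [QR: 89 ≡ 1 mod 4, sign kept]
  = (14/75)    [89 ≡ 14 mod 75]
  = -(7/75)    [75 ≡ 3 mod 8 ⇒ (2/75) = -1]
  = (75/7)    [QR: both ≡ 3 mod 4, sign flips]
  = (5/7)    [75 ≡ 5 mod 7]
  = (7/5)    [QR: 5 ≡ 1 mod 4, sign kept]
  = (2/5)    [7 ≡ 2 mod 5]
  = -(1/5)    [5 ≡ 5 mod 8 ⇒ (2/5) = -1]
  = -1    [(1/5) = 1]
(75/89) = -1, and 89 is prime, so 75 is not a quadratic residue mod 89.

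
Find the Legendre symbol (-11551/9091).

-1

(-11551/9091)
  = (6631/9091)    [-11551 ≡ 6631 mod 9091]
  = -(9091/6631)    [QR: both ≡ 3 mod 4, sign flips]
  = -(2460/6631)    [9091 ≡ 2460 mod 6631]
  = -(615/6631)    [6631 ≡ 7 mod 8 ⇒ (2/6631)^2 = +1]
  = (6631/615)    [QR: both ≡ 3 mod 4, sign flips]
  = (481/615)    [6631 ≡ 481 mod 615]
  = (615/481)    [QR: 481 ≡ 1 mod 4, sign kept]
  = (134/481)    [615 ≡ 134 mod 481]
  = (67/481)    [481 ≡ 1 mod 8 ⇒ (2/481) = +1]
  = (481/67)    [QR: 481 ≡ 1 mod 4, sign kept]
  = (12/67)    [481 ≡ 12 mod 67]
  = (3/67)    [67 ≡ 3 mod 8 ⇒ (2/67)^2 = +1]
  = -(67/3)    [QR: both ≡ 3 mod 4, sign flips]
  = -(1/3)    [67 ≡ 1 mod 3]
  = -1    [(1/3) = 1]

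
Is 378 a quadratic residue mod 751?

yes

Factor out 2: 378 = 2·189. Since 751 ≡ 7 (mod 8), (2/751) = +1. Now have (189/751).
189 ≡ 1 (mod 4), so quadratic reciprocity gives (189/751) = (751/189). Reduce: 751 ≡ 184 (mod 189). Now have (184/189).
Factor out 2: 184 = 2^3·23. Since 189 ≡ 5 (mod 8), (2/189) = -1, and (2/189)^3 = -1. Now have -(23/189).
189 ≡ 1 (mod 4), so quadratic reciprocity gives (23/189) = (189/23). Reduce: 189 ≡ 5 (mod 23). Now have -(5/23).
5 ≡ 1 (mod 4), so quadratic reciprocity gives (5/23) = (23/5). Reduce: 23 ≡ 3 (mod 5). Now have -(3/5).
5 ≡ 1 (mod 4), so quadratic reciprocity gives (3/5) = (5/3). Reduce: 5 ≡ 2 (mod 3). Now have -(2/3).
Factor out 2: 2 = 2. Since 3 ≡ 3 (mod 8), (2/3) = -1. Now have (1/3).
(1/3) = 1. Collecting the sign factors: 1.
The Legendre symbol is 1, so x^2 ≡ 378 (mod 751) has solution.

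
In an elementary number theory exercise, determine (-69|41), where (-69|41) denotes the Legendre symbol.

-1

(-69|41)
  = (13|41)    [-69 ≡ 13 mod 41]
  = (41|13)    [QR: 13 ≡ 1 mod 4, sign kept]
  = (2|13)    [41 ≡ 2 mod 13]
  = -(1|13)    [13 ≡ 5 mod 8 ⇒ (2|13) = -1]
  = -1    [(1|13) = 1]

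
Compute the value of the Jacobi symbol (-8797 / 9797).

Reduce the numerator: -8797 ≡ 1000 (mod 9797), so (-8797 / 9797) = (1000 / 9797).
Factor out 2: 1000 = 2^3·125. Since 9797 ≡ 5 (mod 8), (2 / 9797) = -1, and (2 / 9797)^3 = -1. Now have -(125 / 9797).
125 ≡ 1 (mod 4), so quadratic reciprocity gives (125 / 9797) = (9797 / 125). Reduce: 9797 ≡ 47 (mod 125). Now have -(47 / 125).
125 ≡ 1 (mod 4), so quadratic reciprocity gives (47 / 125) = (125 / 47). Reduce: 125 ≡ 31 (mod 47). Now have -(31 / 47).
Both 31 ≡ 3 and 47 ≡ 3 (mod 4), so reciprocity gives (31 / 47) = -(47 / 31). Reduce: 47 ≡ 16 (mod 31). Now have (16 / 31).
Factor out 2: 16 = 2^4. Since 31 ≡ 7 (mod 8), (2 / 31) = +1, and (2 / 31)^4 = +1. Now have (1 / 31).
(1 / 31) = 1. Collecting the sign factors: 1.

1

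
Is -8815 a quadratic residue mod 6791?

no

Reduce the numerator: -8815 ≡ 4767 (mod 6791), so (-8815|6791) = (4767|6791).
Both 4767 ≡ 3 and 6791 ≡ 3 (mod 4), so reciprocity gives (4767|6791) = -(6791|4767). Reduce: 6791 ≡ 2024 (mod 4767). Now have -(2024|4767).
Factor out 2: 2024 = 2^3·253. Since 4767 ≡ 7 (mod 8), (2|4767) = +1, and (2|4767)^3 = +1. Now have -(253|4767).
253 ≡ 1 (mod 4), so quadratic reciprocity gives (253|4767) = (4767|253). Reduce: 4767 ≡ 213 (mod 253). Now have -(213|253).
213 ≡ 1 (mod 4), so quadratic reciprocity gives (213|253) = (253|213). Reduce: 253 ≡ 40 (mod 213). Now have -(40|213).
Factor out 2: 40 = 2^3·5. Since 213 ≡ 5 (mod 8), (2|213) = -1, and (2|213)^3 = -1. Now have (5|213).
5 ≡ 1 (mod 4), so quadratic reciprocity gives (5|213) = (213|5). Reduce: 213 ≡ 3 (mod 5). Now have (3|5).
5 ≡ 1 (mod 4), so quadratic reciprocity gives (3|5) = (5|3). Reduce: 5 ≡ 2 (mod 3). Now have (2|3).
Factor out 2: 2 = 2. Since 3 ≡ 3 (mod 8), (2|3) = -1. Now have -(1|3).
(1|3) = 1. Collecting the sign factors: -1.
The Legendre symbol is -1, so x^2 ≡ -8815 (mod 6791) has no solution.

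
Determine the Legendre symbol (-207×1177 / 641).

By multiplicativity, (-207·1177 / 641) = (-207 / 641)·(1177 / 641).
First factor (-207 / 641):
(-207 / 641)
  = (434 / 641)    [-207 ≡ 434 mod 641]
  = (217 / 641)    [641 ≡ 1 mod 8 ⇒ (2 / 641) = +1]
  = (641 / 217)    [QR: 217 ≡ 1 mod 4, sign kept]
  = (207 / 217)    [641 ≡ 207 mod 217]
  = (217 / 207)    [QR: 217 ≡ 1 mod 4, sign kept]
  = (10 / 207)    [217 ≡ 10 mod 207]
  = (5 / 207)    [207 ≡ 7 mod 8 ⇒ (2 / 207) = +1]
  = (207 / 5)    [QR: 5 ≡ 1 mod 4, sign kept]
  = (2 / 5)    [207 ≡ 2 mod 5]
  = -(1 / 5)    [5 ≡ 5 mod 8 ⇒ (2 / 5) = -1]
  = -1    [(1 / 5) = 1]
Second factor (1177 / 641):
(1177 / 641)
  = (536 / 641)    [1177 ≡ 536 mod 641]
  = (67 / 641)    [641 ≡ 1 mod 8 ⇒ (2 / 641)^3 = +1]
  = (641 / 67)    [QR: 641 ≡ 1 mod 4, sign kept]
  = (38 / 67)    [641 ≡ 38 mod 67]
  = -(19 / 67)    [67 ≡ 3 mod 8 ⇒ (2 / 67) = -1]
  = (67 / 19)    [QR: both ≡ 3 mod 4, sign flips]
  = (10 / 19)    [67 ≡ 10 mod 19]
  = -(5 / 19)    [19 ≡ 3 mod 8 ⇒ (2 / 19) = -1]
  = -(19 / 5)    [QR: 5 ≡ 1 mod 4, sign kept]
  = -(4 / 5)    [19 ≡ 4 mod 5]
  = -(1 / 5)    [5 ≡ 5 mod 8 ⇒ (2 / 5)^2 = +1]
  = -1    [(1 / 5) = 1]
Product: (-1)·(-1) = 1.

1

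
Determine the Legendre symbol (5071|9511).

Both 5071 ≡ 3 and 9511 ≡ 3 (mod 4), so reciprocity gives (5071|9511) = -(9511|5071). Reduce: 9511 ≡ 4440 (mod 5071). Now have -(4440|5071).
Factor out 2: 4440 = 2^3·555. Since 5071 ≡ 7 (mod 8), (2|5071) = +1, and (2|5071)^3 = +1. Now have -(555|5071).
Both 555 ≡ 3 and 5071 ≡ 3 (mod 4), so reciprocity gives (555|5071) = -(5071|555). Reduce: 5071 ≡ 76 (mod 555). Now have (76|555).
Factor out 2: 76 = 2^2·19. Since 555 ≡ 3 (mod 8), (2|555) = -1, and (2|555)^2 = +1. Now have (19|555).
Both 19 ≡ 3 and 555 ≡ 3 (mod 4), so reciprocity gives (19|555) = -(555|19). Reduce: 555 ≡ 4 (mod 19). Now have -(4|19).
Factor out 2: 4 = 2^2. Since 19 ≡ 3 (mod 8), (2|19) = -1, and (2|19)^2 = +1. Now have -(1|19).
(1|19) = 1. Collecting the sign factors: -1.

-1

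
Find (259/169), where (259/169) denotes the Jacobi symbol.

(259/169)
  = (90/169)    [259 ≡ 90 mod 169]
  = (45/169)    [169 ≡ 1 mod 8 ⇒ (2/169) = +1]
  = (169/45)    [QR: 45 ≡ 1 mod 4, sign kept]
  = (34/45)    [169 ≡ 34 mod 45]
  = -(17/45)    [45 ≡ 5 mod 8 ⇒ (2/45) = -1]
  = -(45/17)    [QR: 17 ≡ 1 mod 4, sign kept]
  = -(11/17)    [45 ≡ 11 mod 17]
  = -(17/11)    [QR: 17 ≡ 1 mod 4, sign kept]
  = -(6/11)    [17 ≡ 6 mod 11]
  = (3/11)    [11 ≡ 3 mod 8 ⇒ (2/11) = -1]
  = -(11/3)    [QR: both ≡ 3 mod 4, sign flips]
  = -(2/3)    [11 ≡ 2 mod 3]
  = (1/3)    [3 ≡ 3 mod 8 ⇒ (2/3) = -1]
  = 1    [(1/3) = 1]

1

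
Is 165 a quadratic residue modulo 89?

Reduce the numerator: 165 ≡ 76 (mod 89), so (165/89) = (76/89).
Factor out 2: 76 = 2^2·19. Since 89 ≡ 1 (mod 8), (2/89) = +1, and (2/89)^2 = +1. Now have (19/89).
89 ≡ 1 (mod 4), so quadratic reciprocity gives (19/89) = (89/19). Reduce: 89 ≡ 13 (mod 19). Now have (13/19).
13 ≡ 1 (mod 4), so quadratic reciprocity gives (13/19) = (19/13). Reduce: 19 ≡ 6 (mod 13). Now have (6/13).
Factor out 2: 6 = 2·3. Since 13 ≡ 5 (mod 8), (2/13) = -1. Now have -(3/13).
13 ≡ 1 (mod 4), so quadratic reciprocity gives (3/13) = (13/3). Reduce: 13 ≡ 1 (mod 3). Now have -(1/3).
(1/3) = 1. Collecting the sign factors: -1.
(165/89) = -1, and 89 is prime, so 165 is not a quadratic residue mod 89.

no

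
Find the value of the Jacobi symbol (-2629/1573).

Pull out -1: (-2629/1573) = (-1/1573)·(2629/1573). Since 1573 ≡ 1 (mod 4), (-1/1573) = +1. Now have (2629/1573).
Reduce the numerator: 2629 ≡ 1056 (mod 1573), so (2629/1573) = (1056/1573).
Factor out 2: 1056 = 2^5·33. Since 1573 ≡ 5 (mod 8), (2/1573) = -1, and (2/1573)^5 = -1. Now have -(33/1573).
33 ≡ 1 (mod 4), so quadratic reciprocity gives (33/1573) = (1573/33). Reduce: 1573 ≡ 22 (mod 33). Now have -(22/33).
Factor out 2: 22 = 2·11. Since 33 ≡ 1 (mod 8), (2/33) = +1. Now have -(11/33).
33 ≡ 1 (mod 4), so quadratic reciprocity gives (11/33) = (33/11). Reduce: 33 ≡ 0 (mod 11). Now have -(0/11).
The numerator is now 0 with denominator 11 > 1: the symbol is 0.

0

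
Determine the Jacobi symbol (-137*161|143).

By multiplicativity, (-137·161|143) = (-137|143)·(161|143).
First factor (-137|143):
Pull out -1: (-137|143) = (-1|143)·(137|143). Since 143 ≡ 3 (mod 4), (-1|143) = -1. Now have -(137|143).
137 ≡ 1 (mod 4), so quadratic reciprocity gives (137|143) = (143|137). Reduce: 143 ≡ 6 (mod 137). Now have -(6|137).
Factor out 2: 6 = 2·3. Since 137 ≡ 1 (mod 8), (2|137) = +1. Now have -(3|137).
137 ≡ 1 (mod 4), so quadratic reciprocity gives (3|137) = (137|3). Reduce: 137 ≡ 2 (mod 3). Now have -(2|3).
Factor out 2: 2 = 2. Since 3 ≡ 3 (mod 8), (2|3) = -1. Now have (1|3).
(1|3) = 1. Collecting the sign factors: 1.
Second factor (161|143):
Reduce the numerator: 161 ≡ 18 (mod 143), so (161|143) = (18|143).
Factor out 2: 18 = 2·9. Since 143 ≡ 7 (mod 8), (2|143) = +1. Now have (9|143).
9 ≡ 1 (mod 4), so quadratic reciprocity gives (9|143) = (143|9). Reduce: 143 ≡ 8 (mod 9). Now have (8|9).
Factor out 2: 8 = 2^3. Since 9 ≡ 1 (mod 8), (2|9) = +1, and (2|9)^3 = +1. Now have (1|9).
(1|9) = 1. Collecting the sign factors: 1.
Product: (1)·(1) = 1.

1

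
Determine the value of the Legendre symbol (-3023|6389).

1

Reduce the numerator: -3023 ≡ 3366 (mod 6389), so (-3023|6389) = (3366|6389).
Factor out 2: 3366 = 2·1683. Since 6389 ≡ 5 (mod 8), (2|6389) = -1. Now have -(1683|6389).
6389 ≡ 1 (mod 4), so quadratic reciprocity gives (1683|6389) = (6389|1683). Reduce: 6389 ≡ 1340 (mod 1683). Now have -(1340|1683).
Factor out 2: 1340 = 2^2·335. Since 1683 ≡ 3 (mod 8), (2|1683) = -1, and (2|1683)^2 = +1. Now have -(335|1683).
Both 335 ≡ 3 and 1683 ≡ 3 (mod 4), so reciprocity gives (335|1683) = -(1683|335). Reduce: 1683 ≡ 8 (mod 335). Now have (8|335).
Factor out 2: 8 = 2^3. Since 335 ≡ 7 (mod 8), (2|335) = +1, and (2|335)^3 = +1. Now have (1|335).
(1|335) = 1. Collecting the sign factors: 1.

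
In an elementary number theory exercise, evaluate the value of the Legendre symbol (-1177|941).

(-1177|941)
  = (705|941)    [-1177 ≡ 705 mod 941]
  = (941|705)    [QR: 705 ≡ 1 mod 4, sign kept]
  = (236|705)    [941 ≡ 236 mod 705]
  = (59|705)    [705 ≡ 1 mod 8 ⇒ (2|705)^2 = +1]
  = (705|59)    [QR: 705 ≡ 1 mod 4, sign kept]
  = (56|59)    [705 ≡ 56 mod 59]
  = -(7|59)    [59 ≡ 3 mod 8 ⇒ (2|59)^3 = -1]
  = (59|7)    [QR: both ≡ 3 mod 4, sign flips]
  = (3|7)    [59 ≡ 3 mod 7]
  = -(7|3)    [QR: both ≡ 3 mod 4, sign flips]
  = -(1|3)    [7 ≡ 1 mod 3]
  = -1    [(1|3) = 1]

-1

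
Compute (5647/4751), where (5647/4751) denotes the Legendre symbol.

Reduce the numerator: 5647 ≡ 896 (mod 4751), so (5647/4751) = (896/4751).
Factor out 2: 896 = 2^7·7. Since 4751 ≡ 7 (mod 8), (2/4751) = +1, and (2/4751)^7 = +1. Now have (7/4751).
Both 7 ≡ 3 and 4751 ≡ 3 (mod 4), so reciprocity gives (7/4751) = -(4751/7). Reduce: 4751 ≡ 5 (mod 7). Now have -(5/7).
5 ≡ 1 (mod 4), so quadratic reciprocity gives (5/7) = (7/5). Reduce: 7 ≡ 2 (mod 5). Now have -(2/5).
Factor out 2: 2 = 2. Since 5 ≡ 5 (mod 8), (2/5) = -1. Now have (1/5).
(1/5) = 1. Collecting the sign factors: 1.

1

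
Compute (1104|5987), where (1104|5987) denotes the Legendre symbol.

1

(1104|5987)
  = (69|5987)    [5987 ≡ 3 mod 8 ⇒ (2|5987)^4 = +1]
  = (5987|69)    [QR: 69 ≡ 1 mod 4, sign kept]
  = (53|69)    [5987 ≡ 53 mod 69]
  = (69|53)    [QR: 53 ≡ 1 mod 4, sign kept]
  = (16|53)    [69 ≡ 16 mod 53]
  = (1|53)    [53 ≡ 5 mod 8 ⇒ (2|53)^4 = +1]
  = 1    [(1|53) = 1]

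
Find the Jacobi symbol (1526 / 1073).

-1

Reduce the numerator: 1526 ≡ 453 (mod 1073), so (1526 / 1073) = (453 / 1073).
453 ≡ 1 (mod 4), so quadratic reciprocity gives (453 / 1073) = (1073 / 453). Reduce: 1073 ≡ 167 (mod 453). Now have (167 / 453).
453 ≡ 1 (mod 4), so quadratic reciprocity gives (167 / 453) = (453 / 167). Reduce: 453 ≡ 119 (mod 167). Now have (119 / 167).
Both 119 ≡ 3 and 167 ≡ 3 (mod 4), so reciprocity gives (119 / 167) = -(167 / 119). Reduce: 167 ≡ 48 (mod 119). Now have -(48 / 119).
Factor out 2: 48 = 2^4·3. Since 119 ≡ 7 (mod 8), (2 / 119) = +1, and (2 / 119)^4 = +1. Now have -(3 / 119).
Both 3 ≡ 3 and 119 ≡ 3 (mod 4), so reciprocity gives (3 / 119) = -(119 / 3). Reduce: 119 ≡ 2 (mod 3). Now have (2 / 3).
Factor out 2: 2 = 2. Since 3 ≡ 3 (mod 8), (2 / 3) = -1. Now have -(1 / 3).
(1 / 3) = 1. Collecting the sign factors: -1.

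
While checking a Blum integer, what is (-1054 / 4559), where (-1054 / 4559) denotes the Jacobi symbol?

Reduce the numerator: -1054 ≡ 3505 (mod 4559), so (-1054 / 4559) = (3505 / 4559).
3505 ≡ 1 (mod 4), so quadratic reciprocity gives (3505 / 4559) = (4559 / 3505). Reduce: 4559 ≡ 1054 (mod 3505). Now have (1054 / 3505).
Factor out 2: 1054 = 2·527. Since 3505 ≡ 1 (mod 8), (2 / 3505) = +1. Now have (527 / 3505).
3505 ≡ 1 (mod 4), so quadratic reciprocity gives (527 / 3505) = (3505 / 527). Reduce: 3505 ≡ 343 (mod 527). Now have (343 / 527).
Both 343 ≡ 3 and 527 ≡ 3 (mod 4), so reciprocity gives (343 / 527) = -(527 / 343). Reduce: 527 ≡ 184 (mod 343). Now have -(184 / 343).
Factor out 2: 184 = 2^3·23. Since 343 ≡ 7 (mod 8), (2 / 343) = +1, and (2 / 343)^3 = +1. Now have -(23 / 343).
Both 23 ≡ 3 and 343 ≡ 3 (mod 4), so reciprocity gives (23 / 343) = -(343 / 23). Reduce: 343 ≡ 21 (mod 23). Now have (21 / 23).
21 ≡ 1 (mod 4), so quadratic reciprocity gives (21 / 23) = (23 / 21). Reduce: 23 ≡ 2 (mod 21). Now have (2 / 21).
Factor out 2: 2 = 2. Since 21 ≡ 5 (mod 8), (2 / 21) = -1. Now have -(1 / 21).
(1 / 21) = 1. Collecting the sign factors: -1.

-1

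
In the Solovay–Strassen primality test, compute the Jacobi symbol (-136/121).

Pull out -1: (-136/121) = (-1/121)·(136/121). Since 121 ≡ 1 (mod 4), (-1/121) = +1. Now have (136/121).
Reduce the numerator: 136 ≡ 15 (mod 121), so (136/121) = (15/121).
121 ≡ 1 (mod 4), so quadratic reciprocity gives (15/121) = (121/15). Reduce: 121 ≡ 1 (mod 15). Now have (1/15).
(1/15) = 1. Collecting the sign factors: 1.

1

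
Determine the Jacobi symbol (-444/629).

0

(-444/629)
  = (185/629)    [-444 ≡ 185 mod 629]
  = (629/185)    [QR: 185 ≡ 1 mod 4, sign kept]
  = (74/185)    [629 ≡ 74 mod 185]
  = (37/185)    [185 ≡ 1 mod 8 ⇒ (2/185) = +1]
  = (185/37)    [QR: 37 ≡ 1 mod 4, sign kept]
  = (0/37)    [185 ≡ 0 mod 37]
  = 0    [numerator 0, gcd > 1]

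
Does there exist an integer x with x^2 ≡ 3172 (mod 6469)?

Factor out 2: 3172 = 2^2·793. Since 6469 ≡ 5 (mod 8), (2/6469) = -1, and (2/6469)^2 = +1. Now have (793/6469).
793 ≡ 1 (mod 4), so quadratic reciprocity gives (793/6469) = (6469/793). Reduce: 6469 ≡ 125 (mod 793). Now have (125/793).
125 ≡ 1 (mod 4), so quadratic reciprocity gives (125/793) = (793/125). Reduce: 793 ≡ 43 (mod 125). Now have (43/125).
125 ≡ 1 (mod 4), so quadratic reciprocity gives (43/125) = (125/43). Reduce: 125 ≡ 39 (mod 43). Now have (39/43).
Both 39 ≡ 3 and 43 ≡ 3 (mod 4), so reciprocity gives (39/43) = -(43/39). Reduce: 43 ≡ 4 (mod 39). Now have -(4/39).
Factor out 2: 4 = 2^2. Since 39 ≡ 7 (mod 8), (2/39) = +1, and (2/39)^2 = +1. Now have -(1/39).
(1/39) = 1. Collecting the sign factors: -1.
(3172/6469) = -1, and 6469 is prime, so 3172 is not a quadratic residue mod 6469.

no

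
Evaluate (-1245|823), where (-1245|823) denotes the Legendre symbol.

-1

(-1245|823)
  = -(1245|823)    [823 ≡ 3 mod 4 ⇒ (-1|823) = -1]
  = -(422|823)    [1245 ≡ 422 mod 823]
  = -(211|823)    [823 ≡ 7 mod 8 ⇒ (2|823) = +1]
  = (823|211)    [QR: both ≡ 3 mod 4, sign flips]
  = (190|211)    [823 ≡ 190 mod 211]
  = -(95|211)    [211 ≡ 3 mod 8 ⇒ (2|211) = -1]
  = (211|95)    [QR: both ≡ 3 mod 4, sign flips]
  = (21|95)    [211 ≡ 21 mod 95]
  = (95|21)    [QR: 21 ≡ 1 mod 4, sign kept]
  = (11|21)    [95 ≡ 11 mod 21]
  = (21|11)    [QR: 21 ≡ 1 mod 4, sign kept]
  = (10|11)    [21 ≡ 10 mod 11]
  = -(5|11)    [11 ≡ 3 mod 8 ⇒ (2|11) = -1]
  = -(11|5)    [QR: 5 ≡ 1 mod 4, sign kept]
  = -(1|5)    [11 ≡ 1 mod 5]
  = -1    [(1|5) = 1]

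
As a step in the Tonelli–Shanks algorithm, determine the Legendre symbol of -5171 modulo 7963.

-1

(-5171/7963)
  = (2792/7963)    [-5171 ≡ 2792 mod 7963]
  = -(349/7963)    [7963 ≡ 3 mod 8 ⇒ (2/7963)^3 = -1]
  = -(7963/349)    [QR: 349 ≡ 1 mod 4, sign kept]
  = -(285/349)    [7963 ≡ 285 mod 349]
  = -(349/285)    [QR: 285 ≡ 1 mod 4, sign kept]
  = -(64/285)    [349 ≡ 64 mod 285]
  = -(1/285)    [285 ≡ 5 mod 8 ⇒ (2/285)^6 = +1]
  = -1    [(1/285) = 1]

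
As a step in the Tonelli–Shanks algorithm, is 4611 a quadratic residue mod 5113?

yes

(4611/5113)
  = (5113/4611)    [QR: 5113 ≡ 1 mod 4, sign kept]
  = (502/4611)    [5113 ≡ 502 mod 4611]
  = -(251/4611)    [4611 ≡ 3 mod 8 ⇒ (2/4611) = -1]
  = (4611/251)    [QR: both ≡ 3 mod 4, sign flips]
  = (93/251)    [4611 ≡ 93 mod 251]
  = (251/93)    [QR: 93 ≡ 1 mod 4, sign kept]
  = (65/93)    [251 ≡ 65 mod 93]
  = (93/65)    [QR: 65 ≡ 1 mod 4, sign kept]
  = (28/65)    [93 ≡ 28 mod 65]
  = (7/65)    [65 ≡ 1 mod 8 ⇒ (2/65)^2 = +1]
  = (65/7)    [QR: 65 ≡ 1 mod 4, sign kept]
  = (2/7)    [65 ≡ 2 mod 7]
  = (1/7)    [7 ≡ 7 mod 8 ⇒ (2/7) = +1]
  = 1    [(1/7) = 1]
The Legendre symbol is 1, so x^2 ≡ 4611 (mod 5113) has solution.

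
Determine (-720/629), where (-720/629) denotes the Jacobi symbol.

1

Reduce the numerator: -720 ≡ 538 (mod 629), so (-720/629) = (538/629).
Factor out 2: 538 = 2·269. Since 629 ≡ 5 (mod 8), (2/629) = -1. Now have -(269/629).
269 ≡ 1 (mod 4), so quadratic reciprocity gives (269/629) = (629/269). Reduce: 629 ≡ 91 (mod 269). Now have -(91/269).
269 ≡ 1 (mod 4), so quadratic reciprocity gives (91/269) = (269/91). Reduce: 269 ≡ 87 (mod 91). Now have -(87/91).
Both 87 ≡ 3 and 91 ≡ 3 (mod 4), so reciprocity gives (87/91) = -(91/87). Reduce: 91 ≡ 4 (mod 87). Now have (4/87).
Factor out 2: 4 = 2^2. Since 87 ≡ 7 (mod 8), (2/87) = +1, and (2/87)^2 = +1. Now have (1/87).
(1/87) = 1. Collecting the sign factors: 1.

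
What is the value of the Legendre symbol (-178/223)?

-1

(-178/223)
  = (45/223)    [-178 ≡ 45 mod 223]
  = (223/45)    [QR: 45 ≡ 1 mod 4, sign kept]
  = (43/45)    [223 ≡ 43 mod 45]
  = (45/43)    [QR: 45 ≡ 1 mod 4, sign kept]
  = (2/43)    [45 ≡ 2 mod 43]
  = -(1/43)    [43 ≡ 3 mod 8 ⇒ (2/43) = -1]
  = -1    [(1/43) = 1]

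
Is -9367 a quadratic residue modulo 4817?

no

Reduce the numerator: -9367 ≡ 267 (mod 4817), so (-9367/4817) = (267/4817).
4817 ≡ 1 (mod 4), so quadratic reciprocity gives (267/4817) = (4817/267). Reduce: 4817 ≡ 11 (mod 267). Now have (11/267).
Both 11 ≡ 3 and 267 ≡ 3 (mod 4), so reciprocity gives (11/267) = -(267/11). Reduce: 267 ≡ 3 (mod 11). Now have -(3/11).
Both 3 ≡ 3 and 11 ≡ 3 (mod 4), so reciprocity gives (3/11) = -(11/3). Reduce: 11 ≡ 2 (mod 3). Now have (2/3).
Factor out 2: 2 = 2. Since 3 ≡ 3 (mod 8), (2/3) = -1. Now have -(1/3).
(1/3) = 1. Collecting the sign factors: -1.
(-9367/4817) = -1, and 4817 is prime, so -9367 is not a quadratic residue mod 4817.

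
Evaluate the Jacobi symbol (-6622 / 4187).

(-6622 / 4187)
  = (1752 / 4187)    [-6622 ≡ 1752 mod 4187]
  = -(219 / 4187)    [4187 ≡ 3 mod 8 ⇒ (2 / 4187)^3 = -1]
  = (4187 / 219)    [QR: both ≡ 3 mod 4, sign flips]
  = (26 / 219)    [4187 ≡ 26 mod 219]
  = -(13 / 219)    [219 ≡ 3 mod 8 ⇒ (2 / 219) = -1]
  = -(219 / 13)    [QR: 13 ≡ 1 mod 4, sign kept]
  = -(11 / 13)    [219 ≡ 11 mod 13]
  = -(13 / 11)    [QR: 13 ≡ 1 mod 4, sign kept]
  = -(2 / 11)    [13 ≡ 2 mod 11]
  = (1 / 11)    [11 ≡ 3 mod 8 ⇒ (2 / 11) = -1]
  = 1    [(1 / 11) = 1]

1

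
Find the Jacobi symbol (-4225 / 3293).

1

(-4225 / 3293)
  = (2361 / 3293)    [-4225 ≡ 2361 mod 3293]
  = (3293 / 2361)    [QR: 2361 ≡ 1 mod 4, sign kept]
  = (932 / 2361)    [3293 ≡ 932 mod 2361]
  = (233 / 2361)    [2361 ≡ 1 mod 8 ⇒ (2 / 2361)^2 = +1]
  = (2361 / 233)    [QR: 233 ≡ 1 mod 4, sign kept]
  = (31 / 233)    [2361 ≡ 31 mod 233]
  = (233 / 31)    [QR: 233 ≡ 1 mod 4, sign kept]
  = (16 / 31)    [233 ≡ 16 mod 31]
  = (1 / 31)    [31 ≡ 7 mod 8 ⇒ (2 / 31)^4 = +1]
  = 1    [(1 / 31) = 1]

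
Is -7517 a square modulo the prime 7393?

(-7517/7393)
  = (7269/7393)    [-7517 ≡ 7269 mod 7393]
  = (7393/7269)    [QR: 7269 ≡ 1 mod 4, sign kept]
  = (124/7269)    [7393 ≡ 124 mod 7269]
  = (31/7269)    [7269 ≡ 5 mod 8 ⇒ (2/7269)^2 = +1]
  = (7269/31)    [QR: 7269 ≡ 1 mod 4, sign kept]
  = (15/31)    [7269 ≡ 15 mod 31]
  = -(31/15)    [QR: both ≡ 3 mod 4, sign flips]
  = -(1/15)    [31 ≡ 1 mod 15]
  = -1    [(1/15) = 1]
(-7517/7393) = -1, and 7393 is prime, so -7517 is not a quadratic residue mod 7393.

no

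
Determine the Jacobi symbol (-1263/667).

Pull out -1: (-1263/667) = (-1/667)·(1263/667). Since 667 ≡ 3 (mod 4), (-1/667) = -1. Now have -(1263/667).
Reduce the numerator: 1263 ≡ 596 (mod 667), so (1263/667) = (596/667).
Factor out 2: 596 = 2^2·149. Since 667 ≡ 3 (mod 8), (2/667) = -1, and (2/667)^2 = +1. Now have -(149/667).
149 ≡ 1 (mod 4), so quadratic reciprocity gives (149/667) = (667/149). Reduce: 667 ≡ 71 (mod 149). Now have -(71/149).
149 ≡ 1 (mod 4), so quadratic reciprocity gives (71/149) = (149/71). Reduce: 149 ≡ 7 (mod 71). Now have -(7/71).
Both 7 ≡ 3 and 71 ≡ 3 (mod 4), so reciprocity gives (7/71) = -(71/7). Reduce: 71 ≡ 1 (mod 7). Now have (1/7).
(1/7) = 1. Collecting the sign factors: 1.

1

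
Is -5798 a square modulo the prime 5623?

yes

Reduce the numerator: -5798 ≡ 5448 (mod 5623), so (-5798|5623) = (5448|5623).
Factor out 2: 5448 = 2^3·681. Since 5623 ≡ 7 (mod 8), (2|5623) = +1, and (2|5623)^3 = +1. Now have (681|5623).
681 ≡ 1 (mod 4), so quadratic reciprocity gives (681|5623) = (5623|681). Reduce: 5623 ≡ 175 (mod 681). Now have (175|681).
681 ≡ 1 (mod 4), so quadratic reciprocity gives (175|681) = (681|175). Reduce: 681 ≡ 156 (mod 175). Now have (156|175).
Factor out 2: 156 = 2^2·39. Since 175 ≡ 7 (mod 8), (2|175) = +1, and (2|175)^2 = +1. Now have (39|175).
Both 39 ≡ 3 and 175 ≡ 3 (mod 4), so reciprocity gives (39|175) = -(175|39). Reduce: 175 ≡ 19 (mod 39). Now have -(19|39).
Both 19 ≡ 3 and 39 ≡ 3 (mod 4), so reciprocity gives (19|39) = -(39|19). Reduce: 39 ≡ 1 (mod 19). Now have (1|19).
(1|19) = 1. Collecting the sign factors: 1.
(-5798|5623) = 1, and 5623 is prime, so -5798 is a quadratic residue mod 5623.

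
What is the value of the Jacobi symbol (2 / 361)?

1

Factor out 2: 2 = 2. Since 361 ≡ 1 (mod 8), (2 / 361) = +1. Now have (1 / 361).
(1 / 361) = 1. Collecting the sign factors: 1.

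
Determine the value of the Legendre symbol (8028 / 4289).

-1

Reduce the numerator: 8028 ≡ 3739 (mod 4289), so (8028 / 4289) = (3739 / 4289).
4289 ≡ 1 (mod 4), so quadratic reciprocity gives (3739 / 4289) = (4289 / 3739). Reduce: 4289 ≡ 550 (mod 3739). Now have (550 / 3739).
Factor out 2: 550 = 2·275. Since 3739 ≡ 3 (mod 8), (2 / 3739) = -1. Now have -(275 / 3739).
Both 275 ≡ 3 and 3739 ≡ 3 (mod 4), so reciprocity gives (275 / 3739) = -(3739 / 275). Reduce: 3739 ≡ 164 (mod 275). Now have (164 / 275).
Factor out 2: 164 = 2^2·41. Since 275 ≡ 3 (mod 8), (2 / 275) = -1, and (2 / 275)^2 = +1. Now have (41 / 275).
41 ≡ 1 (mod 4), so quadratic reciprocity gives (41 / 275) = (275 / 41). Reduce: 275 ≡ 29 (mod 41). Now have (29 / 41).
29 ≡ 1 (mod 4), so quadratic reciprocity gives (29 / 41) = (41 / 29). Reduce: 41 ≡ 12 (mod 29). Now have (12 / 29).
Factor out 2: 12 = 2^2·3. Since 29 ≡ 5 (mod 8), (2 / 29) = -1, and (2 / 29)^2 = +1. Now have (3 / 29).
29 ≡ 1 (mod 4), so quadratic reciprocity gives (3 / 29) = (29 / 3). Reduce: 29 ≡ 2 (mod 3). Now have (2 / 3).
Factor out 2: 2 = 2. Since 3 ≡ 3 (mod 8), (2 / 3) = -1. Now have -(1 / 3).
(1 / 3) = 1. Collecting the sign factors: -1.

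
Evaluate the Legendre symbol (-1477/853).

-1

Pull out -1: (-1477/853) = (-1/853)·(1477/853). Since 853 ≡ 1 (mod 4), (-1/853) = +1. Now have (1477/853).
Reduce the numerator: 1477 ≡ 624 (mod 853), so (1477/853) = (624/853).
Factor out 2: 624 = 2^4·39. Since 853 ≡ 5 (mod 8), (2/853) = -1, and (2/853)^4 = +1. Now have (39/853).
853 ≡ 1 (mod 4), so quadratic reciprocity gives (39/853) = (853/39). Reduce: 853 ≡ 34 (mod 39). Now have (34/39).
Factor out 2: 34 = 2·17. Since 39 ≡ 7 (mod 8), (2/39) = +1. Now have (17/39).
17 ≡ 1 (mod 4), so quadratic reciprocity gives (17/39) = (39/17). Reduce: 39 ≡ 5 (mod 17). Now have (5/17).
5 ≡ 1 (mod 4), so quadratic reciprocity gives (5/17) = (17/5). Reduce: 17 ≡ 2 (mod 5). Now have (2/5).
Factor out 2: 2 = 2. Since 5 ≡ 5 (mod 8), (2/5) = -1. Now have -(1/5).
(1/5) = 1. Collecting the sign factors: -1.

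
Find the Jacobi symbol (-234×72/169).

By multiplicativity, (-234·72/169) = (-234/169)·(72/169).
First factor (-234/169):
Reduce the numerator: -234 ≡ 104 (mod 169), so (-234/169) = (104/169).
Factor out 2: 104 = 2^3·13. Since 169 ≡ 1 (mod 8), (2/169) = +1, and (2/169)^3 = +1. Now have (13/169).
13 ≡ 1 (mod 4), so quadratic reciprocity gives (13/169) = (169/13). Reduce: 169 ≡ 0 (mod 13). Now have (0/13).
The numerator is now 0 with denominator 13 > 1: the symbol is 0.
Second factor (72/169):
Factor out 2: 72 = 2^3·9. Since 169 ≡ 1 (mod 8), (2/169) = +1, and (2/169)^3 = +1. Now have (9/169).
9 ≡ 1 (mod 4), so quadratic reciprocity gives (9/169) = (169/9). Reduce: 169 ≡ 7 (mod 9). Now have (7/9).
9 ≡ 1 (mod 4), so quadratic reciprocity gives (7/9) = (9/7). Reduce: 9 ≡ 2 (mod 7). Now have (2/7).
Factor out 2: 2 = 2. Since 7 ≡ 7 (mod 8), (2/7) = +1. Now have (1/7).
(1/7) = 1. Collecting the sign factors: 1.
Product: (0)·(1) = 0.

0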